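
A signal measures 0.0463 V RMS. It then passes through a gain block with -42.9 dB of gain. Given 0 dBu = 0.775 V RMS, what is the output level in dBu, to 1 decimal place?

-67.4 dBu

Input level: 20·log₁₀(0.0463/0.775) = -24.47 dBu.
Output: -24.47 − 42.9 = -67.4 dBu.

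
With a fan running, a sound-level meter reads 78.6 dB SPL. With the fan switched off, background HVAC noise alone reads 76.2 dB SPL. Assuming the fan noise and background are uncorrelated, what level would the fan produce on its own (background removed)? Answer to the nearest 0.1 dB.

74.9 dB SPL

Background correction is a power subtraction:
L_src = 10·log₁₀(10^(78.6/10) − 10^(76.2/10)) = 10·log₁₀(30760000) = 74.9 dB SPL.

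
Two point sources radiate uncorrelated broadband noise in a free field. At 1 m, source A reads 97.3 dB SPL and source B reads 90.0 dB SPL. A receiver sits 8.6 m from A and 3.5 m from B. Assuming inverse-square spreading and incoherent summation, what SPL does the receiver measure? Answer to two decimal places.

81.88 dB SPL

At the listener: L_A = 97.3 − 20·log₁₀(8.6) = 78.610 dB; L_B = 90.0 − 20·log₁₀(3.5) = 79.119 dB.
Combined: 10·log₁₀(10^(78.610/10)+10^(79.119/10)) = 81.88 dB SPL.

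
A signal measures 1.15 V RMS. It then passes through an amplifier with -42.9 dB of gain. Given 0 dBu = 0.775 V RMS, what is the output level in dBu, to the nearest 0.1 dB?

Input level: 20·log₁₀(1.15/0.775) = 3.43 dBu.
Output: 3.43 − 42.9 = -39.5 dBu.

-39.5 dBu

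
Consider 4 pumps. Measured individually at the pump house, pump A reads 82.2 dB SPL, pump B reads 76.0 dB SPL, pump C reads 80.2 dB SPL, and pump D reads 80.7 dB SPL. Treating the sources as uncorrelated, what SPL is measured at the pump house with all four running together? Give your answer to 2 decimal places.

Add the sources as powers (linear), then convert back to dB:
L_total = 10·log₁₀(10^(82.2/10) + 10^(76.0/10) + 10^(80.2/10) + 10^(80.7/10)) = 10·log₁₀(428000000) = 86.31 dB SPL.

86.31 dB SPL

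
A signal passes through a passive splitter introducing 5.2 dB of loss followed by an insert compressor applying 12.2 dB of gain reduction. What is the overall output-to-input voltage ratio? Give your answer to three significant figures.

Net gain = (−5.2) + (−12.2) = -17.4 dB.
Voltage ratio = 10^(-17.4/20) = 0.135.

0.135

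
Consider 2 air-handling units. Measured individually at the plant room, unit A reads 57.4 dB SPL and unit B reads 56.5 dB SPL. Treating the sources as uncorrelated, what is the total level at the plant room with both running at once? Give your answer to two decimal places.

Incoherent sources sum as intensities:
L_total = 10·log₁₀(10^(57.4/10) + 10^(56.5/10)) = 10·log₁₀(996200) = 59.98 dB SPL.

59.98 dB SPL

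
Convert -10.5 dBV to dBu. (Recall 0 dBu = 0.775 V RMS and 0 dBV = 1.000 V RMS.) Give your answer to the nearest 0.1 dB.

The offset between the scales is 20·log₁₀(0.775/1.000) = −2.214 dB.
So dBu = -10.5 + 2.214 = -8.3 dBu.

-8.3 dBu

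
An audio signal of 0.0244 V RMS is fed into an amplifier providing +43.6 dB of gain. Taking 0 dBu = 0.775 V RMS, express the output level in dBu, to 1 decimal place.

+13.6 dBu

Input level: 20·log₁₀(0.0244/0.775) = -30.04 dBu.
Output: -30.04 + 43.6 = +13.6 dBu.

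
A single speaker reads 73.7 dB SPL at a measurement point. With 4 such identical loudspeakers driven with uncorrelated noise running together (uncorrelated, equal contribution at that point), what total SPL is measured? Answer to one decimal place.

79.7 dB SPL

4 equal incoherent sources raise the level by 10·log₁₀(4) = 6.02 dB.
L_total = 73.7 + 6.02 = 79.7 dB SPL.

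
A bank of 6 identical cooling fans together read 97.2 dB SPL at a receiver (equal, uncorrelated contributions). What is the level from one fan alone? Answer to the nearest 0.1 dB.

89.4 dB SPL

6 equal incoherent sources add 10·log₁₀(6) = 7.78 dB over one source.
L_one = 97.2 − 7.78 = 89.4 dB SPL.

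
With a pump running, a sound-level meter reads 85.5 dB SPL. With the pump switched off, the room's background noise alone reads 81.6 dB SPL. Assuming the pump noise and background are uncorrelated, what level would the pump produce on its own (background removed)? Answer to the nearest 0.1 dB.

83.2 dB SPL

Background correction is a power subtraction:
L_src = 10·log₁₀(10^(85.5/10) − 10^(81.6/10)) = 10·log₁₀(210300000) = 83.2 dB SPL.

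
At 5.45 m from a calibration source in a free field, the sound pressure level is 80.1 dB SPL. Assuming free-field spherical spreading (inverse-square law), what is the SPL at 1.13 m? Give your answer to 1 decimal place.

For a point source in a free field, ΔL = −20·log₁₀(d₂/d₁).
ΔL = −20·log₁₀(1.13/5.45) = 13.67 dB, so L₂ = 80.1 + (13.67) = 93.8 dB SPL.

93.8 dB SPL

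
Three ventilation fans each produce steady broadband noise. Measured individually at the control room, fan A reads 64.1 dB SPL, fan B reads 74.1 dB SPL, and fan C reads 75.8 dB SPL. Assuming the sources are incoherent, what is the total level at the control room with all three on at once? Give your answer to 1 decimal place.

Add the sources as powers (linear), then convert back to dB:
L_total = 10·log₁₀(10^(64.1/10) + 10^(74.1/10) + 10^(75.8/10)) = 10·log₁₀(66290000) = 78.2 dB SPL.

78.2 dB SPL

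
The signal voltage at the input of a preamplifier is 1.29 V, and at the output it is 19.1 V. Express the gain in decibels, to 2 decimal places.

For a voltage ratio, dB = 20·log₁₀(V₂/V₁).
20·log₁₀(19.1/1.29) = 20·log₁₀(14.81) = 23.41 dB.

23.41 dB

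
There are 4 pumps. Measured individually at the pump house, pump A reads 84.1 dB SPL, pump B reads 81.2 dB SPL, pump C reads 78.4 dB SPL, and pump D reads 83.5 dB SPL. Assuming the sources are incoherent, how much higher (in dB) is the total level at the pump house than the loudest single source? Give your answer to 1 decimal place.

4.2 dB

Add the sources as powers (linear), then convert back to dB:
L_total = 10·log₁₀(10^(84.1/10) + 10^(81.2/10) + 10^(78.4/10) + 10^(83.5/10)) = 88.34 dB SPL.
Excess over the loudest (84.1 dB): 88.34 − 84.1 = 4.2 dB.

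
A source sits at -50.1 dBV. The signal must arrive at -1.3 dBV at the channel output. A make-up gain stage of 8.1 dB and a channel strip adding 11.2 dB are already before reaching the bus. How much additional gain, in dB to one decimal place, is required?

The required make-up gain is the shortfall in the dB sum.
G = -1.3 − (-50.1) − 8.1 − 11.2 = 29.5 dB.

29.5 dB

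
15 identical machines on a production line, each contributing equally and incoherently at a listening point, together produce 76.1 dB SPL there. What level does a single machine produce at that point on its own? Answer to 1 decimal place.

15 equal incoherent sources add 10·log₁₀(15) = 11.76 dB over one source.
L_one = 76.1 − 11.76 = 64.3 dB SPL.

64.3 dB SPL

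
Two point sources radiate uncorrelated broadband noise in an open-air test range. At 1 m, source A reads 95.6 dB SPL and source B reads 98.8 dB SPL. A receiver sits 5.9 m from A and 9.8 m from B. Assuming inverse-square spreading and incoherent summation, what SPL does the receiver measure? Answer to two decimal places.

At the listener: L_A = 95.6 − 20·log₁₀(5.9) = 80.183 dB; L_B = 98.8 − 20·log₁₀(9.8) = 78.975 dB.
Combined: 10·log₁₀(10^(80.183/10)+10^(78.975/10)) = 82.63 dB SPL.

82.63 dB SPL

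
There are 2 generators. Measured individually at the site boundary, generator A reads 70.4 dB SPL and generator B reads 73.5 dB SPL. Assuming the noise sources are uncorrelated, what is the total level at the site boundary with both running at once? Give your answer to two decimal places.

75.23 dB SPL

Add the sources as powers (linear), then convert back to dB:
L_total = 10·log₁₀(10^(70.4/10) + 10^(73.5/10)) = 10·log₁₀(33350000) = 75.23 dB SPL.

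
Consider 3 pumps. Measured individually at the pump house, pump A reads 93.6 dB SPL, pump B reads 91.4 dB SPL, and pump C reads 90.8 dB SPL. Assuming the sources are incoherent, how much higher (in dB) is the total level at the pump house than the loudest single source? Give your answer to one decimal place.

Incoherent sources sum as intensities:
L_total = 10·log₁₀(10^(93.6/10) + 10^(91.4/10) + 10^(90.8/10)) = 96.88 dB SPL.
Excess over the loudest (93.6 dB): 96.88 − 93.6 = 3.3 dB.

3.3 dB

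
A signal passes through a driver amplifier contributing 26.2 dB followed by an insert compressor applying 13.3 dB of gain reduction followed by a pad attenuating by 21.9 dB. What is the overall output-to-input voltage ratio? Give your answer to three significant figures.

Net gain = 26.2 + (−13.3) + (−21.9) = -9.0 dB.
Voltage ratio = 10^(-9.0/20) = 0.355.

0.355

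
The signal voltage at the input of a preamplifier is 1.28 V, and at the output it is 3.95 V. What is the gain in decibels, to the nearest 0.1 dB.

9.8 dB

For a voltage ratio, dB = 20·log₁₀(V₂/V₁).
20·log₁₀(3.95/1.28) = 20·log₁₀(3.086) = 9.8 dB.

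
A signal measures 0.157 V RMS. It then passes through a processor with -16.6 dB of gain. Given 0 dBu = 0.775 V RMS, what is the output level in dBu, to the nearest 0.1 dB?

-30.5 dBu

Input level: 20·log₁₀(0.157/0.775) = -13.87 dBu.
Output: -13.87 − 16.6 = -30.5 dBu.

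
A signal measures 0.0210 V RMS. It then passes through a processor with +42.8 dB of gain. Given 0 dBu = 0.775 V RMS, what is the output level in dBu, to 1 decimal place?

Input level: 20·log₁₀(0.0210/0.775) = -31.34 dBu.
Output: -31.34 + 42.8 = +11.5 dBu.

+11.5 dBu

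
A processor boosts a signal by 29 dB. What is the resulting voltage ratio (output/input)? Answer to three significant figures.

28.2

Voltage ratio = 10^(dB/20).
10^(29/20) = 10^(1.450) = 28.2.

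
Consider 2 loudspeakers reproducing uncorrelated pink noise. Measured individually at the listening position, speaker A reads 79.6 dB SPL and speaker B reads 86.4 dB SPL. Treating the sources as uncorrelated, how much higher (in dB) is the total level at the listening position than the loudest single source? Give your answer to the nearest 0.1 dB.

0.8 dB

Add the sources as powers (linear), then convert back to dB:
L_total = 10·log₁₀(10^(79.6/10) + 10^(86.4/10)) = 87.22 dB SPL.
Excess over the loudest (86.4 dB): 87.22 − 86.4 = 0.8 dB.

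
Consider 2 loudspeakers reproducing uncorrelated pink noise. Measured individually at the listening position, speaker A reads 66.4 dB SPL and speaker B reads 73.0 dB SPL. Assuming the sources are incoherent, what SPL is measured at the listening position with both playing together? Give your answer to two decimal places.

Add the sources as powers (linear), then convert back to dB:
L_total = 10·log₁₀(10^(66.4/10) + 10^(73.0/10)) = 10·log₁₀(24320000) = 73.86 dB SPL.

73.86 dB SPL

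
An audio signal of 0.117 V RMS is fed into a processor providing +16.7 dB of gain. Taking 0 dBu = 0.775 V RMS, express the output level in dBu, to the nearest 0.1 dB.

Input level: 20·log₁₀(0.117/0.775) = -16.42 dBu.
Output: -16.42 + 16.7 = +0.3 dBu.

+0.3 dBu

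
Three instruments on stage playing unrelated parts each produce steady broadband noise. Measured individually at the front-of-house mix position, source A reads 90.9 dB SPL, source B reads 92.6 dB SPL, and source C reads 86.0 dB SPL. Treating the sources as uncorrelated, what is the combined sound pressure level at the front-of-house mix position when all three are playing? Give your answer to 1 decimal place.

Add the sources as powers (linear), then convert back to dB:
L_total = 10·log₁₀(10^(90.9/10) + 10^(92.6/10) + 10^(86.0/10)) = 10·log₁₀(3448000000) = 95.4 dB SPL.

95.4 dB SPL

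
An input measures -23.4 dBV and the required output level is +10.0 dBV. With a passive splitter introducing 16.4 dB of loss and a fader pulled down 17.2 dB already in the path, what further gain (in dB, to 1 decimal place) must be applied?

67.0 dB

The required make-up gain is the shortfall in the dB sum.
G = +10.0 − (-23.4) + 16.4 + 17.2 = 67.0 dB.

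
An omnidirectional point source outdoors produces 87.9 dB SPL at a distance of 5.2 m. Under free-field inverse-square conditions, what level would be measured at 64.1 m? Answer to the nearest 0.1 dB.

66.1 dB SPL

Free-field point source: level drops by 20·log₁₀ of the distance ratio.
ΔL = −20·log₁₀(64.1/5.2) = -21.82 dB, so L₂ = 87.9 + (-21.82) = 66.1 dB SPL.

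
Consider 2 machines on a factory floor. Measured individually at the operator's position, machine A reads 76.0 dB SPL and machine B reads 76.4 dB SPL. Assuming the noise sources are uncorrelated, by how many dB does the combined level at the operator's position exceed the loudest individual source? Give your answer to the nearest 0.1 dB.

2.8 dB

Uncorrelated sources add in intensity (power), not in dB.
L_total = 10·log₁₀(10^(76.0/10) + 10^(76.4/10)) = 79.21 dB SPL.
Excess over the loudest (76.4 dB): 79.21 − 76.4 = 2.8 dB.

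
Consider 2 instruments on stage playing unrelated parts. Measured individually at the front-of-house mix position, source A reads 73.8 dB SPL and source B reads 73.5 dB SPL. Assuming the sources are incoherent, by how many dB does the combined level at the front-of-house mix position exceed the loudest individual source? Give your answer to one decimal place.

Uncorrelated sources add in intensity (power), not in dB.
L_total = 10·log₁₀(10^(73.8/10) + 10^(73.5/10)) = 76.66 dB SPL.
Excess over the loudest (73.8 dB): 76.66 − 73.8 = 2.9 dB.

2.9 dB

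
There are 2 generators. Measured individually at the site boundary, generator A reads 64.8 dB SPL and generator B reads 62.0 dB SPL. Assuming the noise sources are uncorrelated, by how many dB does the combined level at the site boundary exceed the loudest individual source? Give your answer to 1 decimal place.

1.8 dB

Uncorrelated sources add in intensity (power), not in dB.
L_total = 10·log₁₀(10^(64.8/10) + 10^(62.0/10)) = 66.63 dB SPL.
Excess over the loudest (64.8 dB): 66.63 − 64.8 = 1.8 dB.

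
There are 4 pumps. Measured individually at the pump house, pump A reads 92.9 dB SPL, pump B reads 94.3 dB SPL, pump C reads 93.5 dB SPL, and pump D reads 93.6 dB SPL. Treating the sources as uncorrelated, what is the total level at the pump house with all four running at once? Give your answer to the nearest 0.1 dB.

99.6 dB SPL

Uncorrelated sources add in intensity (power), not in dB.
L_total = 10·log₁₀(10^(92.9/10) + 10^(94.3/10) + 10^(93.5/10) + 10^(93.6/10)) = 10·log₁₀(9171000000) = 99.6 dB SPL.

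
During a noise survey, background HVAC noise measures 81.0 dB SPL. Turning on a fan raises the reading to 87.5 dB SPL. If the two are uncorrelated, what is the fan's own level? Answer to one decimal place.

86.4 dB SPL

Remove the background by subtracting linear intensities:
L_src = 10·log₁₀(10^(87.5/10) − 10^(81.0/10)) = 10·log₁₀(436400000) = 86.4 dB SPL.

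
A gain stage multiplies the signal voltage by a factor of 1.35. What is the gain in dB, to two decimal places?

2.61 dB

Voltage is an amplitude quantity, so gain = 20·log₁₀(V_out/V_in).
20·log₁₀(1.35) = 2.61 dB.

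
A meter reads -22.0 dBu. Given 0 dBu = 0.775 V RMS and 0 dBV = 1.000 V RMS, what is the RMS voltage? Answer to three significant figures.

0.0616 V

V = 0.775 V × 10^(-22.0/20).
= 0.775 × 0.07943 = 0.0616 V.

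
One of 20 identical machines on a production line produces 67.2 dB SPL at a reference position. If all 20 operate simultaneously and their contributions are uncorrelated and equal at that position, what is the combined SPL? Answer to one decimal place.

80.2 dB SPL

20 equal incoherent sources raise the level by 10·log₁₀(20) = 13.01 dB.
L_total = 67.2 + 13.01 = 80.2 dB SPL.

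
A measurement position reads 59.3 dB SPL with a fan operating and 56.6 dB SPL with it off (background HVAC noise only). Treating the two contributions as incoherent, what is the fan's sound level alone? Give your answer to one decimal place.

Background correction is a power subtraction:
L_src = 10·log₁₀(10^(59.3/10) − 10^(56.6/10)) = 10·log₁₀(394000) = 56.0 dB SPL.

56.0 dB SPL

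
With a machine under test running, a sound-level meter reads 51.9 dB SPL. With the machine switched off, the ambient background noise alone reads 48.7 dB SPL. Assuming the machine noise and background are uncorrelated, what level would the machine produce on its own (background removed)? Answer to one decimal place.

Subtract intensities: L_src = 10·log₁₀(10^(L_total/10) − 10^(L_bg/10)).
L_src = 10·log₁₀(10^(51.9/10) − 10^(48.7/10)) = 10·log₁₀(80750) = 49.1 dB SPL.

49.1 dB SPL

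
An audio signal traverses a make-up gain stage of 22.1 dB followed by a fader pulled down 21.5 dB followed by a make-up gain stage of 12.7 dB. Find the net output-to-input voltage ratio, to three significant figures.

Net gain = 22.1 + (−21.5) + 12.7 = 13.3 dB.
Voltage ratio = 10^(13.3/20) = 4.62.

4.62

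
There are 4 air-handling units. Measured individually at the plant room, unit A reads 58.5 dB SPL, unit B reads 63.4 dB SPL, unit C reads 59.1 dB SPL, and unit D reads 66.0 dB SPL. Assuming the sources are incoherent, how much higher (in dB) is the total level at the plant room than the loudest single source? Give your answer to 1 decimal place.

Incoherent sources sum as intensities:
L_total = 10·log₁₀(10^(58.5/10) + 10^(63.4/10) + 10^(59.1/10) + 10^(66.0/10)) = 68.86 dB SPL.
Excess over the loudest (66.0 dB): 68.86 − 66.0 = 2.9 dB.

2.9 dB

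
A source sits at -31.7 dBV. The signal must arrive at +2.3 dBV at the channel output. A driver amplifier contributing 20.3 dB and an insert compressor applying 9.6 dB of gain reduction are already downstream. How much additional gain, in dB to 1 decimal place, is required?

23.3 dB

The required make-up gain is the shortfall in the dB sum.
G = +2.3 − (-31.7) − 20.3 + 9.6 = 23.3 dB.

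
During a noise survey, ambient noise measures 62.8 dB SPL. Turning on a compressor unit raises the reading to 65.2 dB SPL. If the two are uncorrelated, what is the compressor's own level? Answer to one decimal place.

61.5 dB SPL

Background correction is a power subtraction:
L_src = 10·log₁₀(10^(65.2/10) − 10^(62.8/10)) = 10·log₁₀(1406000) = 61.5 dB SPL.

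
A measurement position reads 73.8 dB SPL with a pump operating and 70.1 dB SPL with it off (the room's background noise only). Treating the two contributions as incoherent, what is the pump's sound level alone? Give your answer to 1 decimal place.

71.4 dB SPL

Background correction is a power subtraction:
L_src = 10·log₁₀(10^(73.8/10) − 10^(70.1/10)) = 10·log₁₀(13760000) = 71.4 dB SPL.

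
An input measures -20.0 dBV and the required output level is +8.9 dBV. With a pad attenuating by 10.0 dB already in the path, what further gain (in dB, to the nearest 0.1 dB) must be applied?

The required make-up gain is the shortfall in the dB sum.
G = +8.9 − (-20.0) + 10.0 = 38.9 dB.

38.9 dB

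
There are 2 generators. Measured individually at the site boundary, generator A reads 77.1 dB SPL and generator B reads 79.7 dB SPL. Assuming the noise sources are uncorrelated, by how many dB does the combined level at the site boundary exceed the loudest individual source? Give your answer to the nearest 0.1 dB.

1.9 dB

Uncorrelated sources add in intensity (power), not in dB.
L_total = 10·log₁₀(10^(77.1/10) + 10^(79.7/10)) = 81.60 dB SPL.
Excess over the loudest (79.7 dB): 81.60 − 79.7 = 1.9 dB.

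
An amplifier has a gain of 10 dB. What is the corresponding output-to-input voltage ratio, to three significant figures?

3.16

Voltage ratio = 10^(dB/20).
10^(10/20) = 10^(0.5000) = 3.16.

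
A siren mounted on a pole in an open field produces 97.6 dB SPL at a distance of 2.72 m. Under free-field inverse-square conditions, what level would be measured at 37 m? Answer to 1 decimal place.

74.9 dB SPL

For a point source in a free field, ΔL = −20·log₁₀(d₂/d₁).
ΔL = −20·log₁₀(37/2.72) = -22.67 dB, so L₂ = 97.6 + (-22.67) = 74.9 dB SPL.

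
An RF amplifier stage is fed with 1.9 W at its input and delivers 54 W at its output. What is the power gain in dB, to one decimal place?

14.5 dB

Power ratio → dB uses the 10·log₁₀ form:
10·log₁₀(54/1.9) = 10·log₁₀(28.42) = 14.5 dB.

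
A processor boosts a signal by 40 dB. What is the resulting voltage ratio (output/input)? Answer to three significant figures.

100

Voltage ratio = 10^(dB/20).
10^(40/20) = 10^(2.000) = 100.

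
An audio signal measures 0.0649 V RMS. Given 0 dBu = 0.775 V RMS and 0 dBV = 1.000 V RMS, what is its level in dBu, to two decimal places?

dBu = 20·log₁₀(V / 0.775 V).
20·log₁₀(0.0649/0.775) = -21.54 dBu.

-21.54 dBu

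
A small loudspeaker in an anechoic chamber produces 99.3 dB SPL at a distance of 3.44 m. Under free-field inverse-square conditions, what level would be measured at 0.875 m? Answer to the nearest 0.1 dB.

111.2 dB SPL

For a point source in a free field, ΔL = −20·log₁₀(d₂/d₁).
ΔL = −20·log₁₀(0.875/3.44) = 11.89 dB, so L₂ = 99.3 + (11.89) = 111.2 dB SPL.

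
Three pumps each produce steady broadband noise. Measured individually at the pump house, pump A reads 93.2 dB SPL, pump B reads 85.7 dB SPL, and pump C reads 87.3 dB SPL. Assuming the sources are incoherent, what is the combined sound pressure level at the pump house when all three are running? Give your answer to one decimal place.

Add the sources as powers (linear), then convert back to dB:
L_total = 10·log₁₀(10^(93.2/10) + 10^(85.7/10) + 10^(87.3/10)) = 10·log₁₀(2998000000) = 94.8 dB SPL.

94.8 dB SPL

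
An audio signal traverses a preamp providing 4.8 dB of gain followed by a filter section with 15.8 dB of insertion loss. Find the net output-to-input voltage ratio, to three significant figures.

0.282

Net gain = 4.8 + (−15.8) = -11.0 dB.
Voltage ratio = 10^(-11.0/20) = 0.282.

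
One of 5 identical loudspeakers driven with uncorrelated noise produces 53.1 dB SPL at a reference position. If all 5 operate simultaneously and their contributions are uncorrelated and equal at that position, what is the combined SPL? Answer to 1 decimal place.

60.1 dB SPL

5 equal incoherent sources raise the level by 10·log₁₀(5) = 6.99 dB.
L_total = 53.1 + 6.99 = 60.1 dB SPL.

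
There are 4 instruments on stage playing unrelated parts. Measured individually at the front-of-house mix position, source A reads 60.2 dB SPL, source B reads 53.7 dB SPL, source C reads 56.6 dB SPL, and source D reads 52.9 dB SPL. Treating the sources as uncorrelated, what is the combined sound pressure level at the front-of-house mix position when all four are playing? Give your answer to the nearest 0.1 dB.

Incoherent sources sum as intensities:
L_total = 10·log₁₀(10^(60.2/10) + 10^(53.7/10) + 10^(56.6/10) + 10^(52.9/10)) = 10·log₁₀(1934000) = 62.9 dB SPL.

62.9 dB SPL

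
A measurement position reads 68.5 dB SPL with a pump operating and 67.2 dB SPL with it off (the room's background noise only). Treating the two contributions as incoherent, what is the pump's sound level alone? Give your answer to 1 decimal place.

62.6 dB SPL

Background correction is a power subtraction:
L_src = 10·log₁₀(10^(68.5/10) − 10^(67.2/10)) = 10·log₁₀(1831000) = 62.6 dB SPL.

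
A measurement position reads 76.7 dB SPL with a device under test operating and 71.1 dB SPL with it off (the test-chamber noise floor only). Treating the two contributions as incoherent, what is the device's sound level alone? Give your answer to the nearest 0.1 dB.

75.3 dB SPL

Background correction is a power subtraction:
L_src = 10·log₁₀(10^(76.7/10) − 10^(71.1/10)) = 10·log₁₀(33890000) = 75.3 dB SPL.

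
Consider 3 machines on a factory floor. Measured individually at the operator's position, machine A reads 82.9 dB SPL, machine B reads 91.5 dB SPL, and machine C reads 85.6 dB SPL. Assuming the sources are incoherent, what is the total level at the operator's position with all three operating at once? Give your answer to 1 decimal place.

92.9 dB SPL

Uncorrelated sources add in intensity (power), not in dB.
L_total = 10·log₁₀(10^(82.9/10) + 10^(91.5/10) + 10^(85.6/10)) = 10·log₁₀(1971000000) = 92.9 dB SPL.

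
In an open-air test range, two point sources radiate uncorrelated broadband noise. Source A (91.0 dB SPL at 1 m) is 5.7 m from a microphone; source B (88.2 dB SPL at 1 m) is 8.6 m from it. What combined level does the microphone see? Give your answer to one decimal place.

At the listener: L_A = 91.0 − 20·log₁₀(5.7) = 75.88 dB; L_B = 88.2 − 20·log₁₀(8.6) = 69.51 dB.
Combined: 10·log₁₀(10^(75.88/10)+10^(69.51/10)) = 76.8 dB SPL.

76.8 dB SPL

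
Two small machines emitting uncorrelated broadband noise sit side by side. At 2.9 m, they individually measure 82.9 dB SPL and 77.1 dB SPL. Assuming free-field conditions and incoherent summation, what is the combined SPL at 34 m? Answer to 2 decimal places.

62.53 dB SPL

Combined at 2.9 m: 10·log₁₀(10^(82.9/10)+10^(77.1/10)) = 83.914 dB SPL.
Then apply −20·log₁₀(34/2.9) = -21.382 dB → 62.53 dB SPL.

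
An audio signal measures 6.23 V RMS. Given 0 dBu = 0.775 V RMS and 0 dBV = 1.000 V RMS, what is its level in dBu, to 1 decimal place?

dBu = 20·log₁₀(V / 0.775 V).
20·log₁₀(6.23/0.775) = +18.1 dBu.

+18.1 dBu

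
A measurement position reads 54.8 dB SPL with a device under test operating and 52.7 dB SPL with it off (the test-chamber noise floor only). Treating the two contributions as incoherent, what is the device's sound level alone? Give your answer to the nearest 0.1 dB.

Background correction is a power subtraction:
L_src = 10·log₁₀(10^(54.8/10) − 10^(52.7/10)) = 10·log₁₀(115800) = 50.6 dB SPL.

50.6 dB SPL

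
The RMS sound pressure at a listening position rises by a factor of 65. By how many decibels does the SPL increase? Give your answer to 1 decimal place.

36.3 dB

SPL change from a pressure ratio uses the 20·log₁₀ form:
20·log₁₀(65) = 36.3 dB.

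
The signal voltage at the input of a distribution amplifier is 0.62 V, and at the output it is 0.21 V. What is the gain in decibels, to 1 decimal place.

Voltage ratio → dB uses the 20·log₁₀ form:
20·log₁₀(0.21/0.62) = 20·log₁₀(0.3387) = -9.4 dB.

-9.4 dB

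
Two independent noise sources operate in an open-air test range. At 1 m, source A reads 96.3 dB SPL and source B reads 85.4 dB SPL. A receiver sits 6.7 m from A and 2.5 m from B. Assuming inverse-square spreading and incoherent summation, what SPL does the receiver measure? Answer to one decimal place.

At the listener: L_A = 96.3 − 20·log₁₀(6.7) = 79.78 dB; L_B = 85.4 − 20·log₁₀(2.5) = 77.44 dB.
Combined: 10·log₁₀(10^(79.78/10)+10^(77.44/10)) = 81.8 dB SPL.

81.8 dB SPL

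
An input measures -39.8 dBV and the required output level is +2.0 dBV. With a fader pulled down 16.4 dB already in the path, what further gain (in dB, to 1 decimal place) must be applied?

58.2 dB

The required make-up gain is the shortfall in the dB sum.
G = +2.0 − (-39.8) + 16.4 = 58.2 dB.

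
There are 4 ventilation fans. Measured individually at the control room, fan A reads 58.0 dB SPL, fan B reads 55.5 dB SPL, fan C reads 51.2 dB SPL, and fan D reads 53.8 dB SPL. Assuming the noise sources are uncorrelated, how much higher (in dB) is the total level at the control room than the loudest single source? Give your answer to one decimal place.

3.3 dB

Add the sources as powers (linear), then convert back to dB:
L_total = 10·log₁₀(10^(58.0/10) + 10^(55.5/10) + 10^(51.2/10) + 10^(53.8/10)) = 61.33 dB SPL.
Excess over the loudest (58.0 dB): 61.33 − 58.0 = 3.3 dB.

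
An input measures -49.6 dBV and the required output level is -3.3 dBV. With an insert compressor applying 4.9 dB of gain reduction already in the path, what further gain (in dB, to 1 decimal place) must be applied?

The required make-up gain is the shortfall in the dB sum.
G = -3.3 − (-49.6) + 4.9 = 51.2 dB.

51.2 dB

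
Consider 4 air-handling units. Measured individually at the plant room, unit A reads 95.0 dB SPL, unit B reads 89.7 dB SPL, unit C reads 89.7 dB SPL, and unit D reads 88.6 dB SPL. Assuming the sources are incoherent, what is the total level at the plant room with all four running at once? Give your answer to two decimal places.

97.60 dB SPL

Add the sources as powers (linear), then convert back to dB:
L_total = 10·log₁₀(10^(95.0/10) + 10^(89.7/10) + 10^(89.7/10) + 10^(88.6/10)) = 10·log₁₀(5753000000) = 97.60 dB SPL.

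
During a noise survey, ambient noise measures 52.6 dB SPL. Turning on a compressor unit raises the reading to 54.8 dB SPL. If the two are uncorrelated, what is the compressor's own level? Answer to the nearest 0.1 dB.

50.8 dB SPL

Subtract intensities: L_src = 10·log₁₀(10^(L_total/10) − 10^(L_bg/10)).
L_src = 10·log₁₀(10^(54.8/10) − 10^(52.6/10)) = 10·log₁₀(120000) = 50.8 dB SPL.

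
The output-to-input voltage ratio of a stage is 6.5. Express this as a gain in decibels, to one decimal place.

Voltage ratio → dB uses the 20·log₁₀ form:
20·log₁₀(6.5) = 16.3 dB.

16.3 dB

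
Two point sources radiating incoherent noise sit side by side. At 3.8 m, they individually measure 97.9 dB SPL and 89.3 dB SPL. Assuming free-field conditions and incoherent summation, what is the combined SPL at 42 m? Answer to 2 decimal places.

Combined at 3.8 m: 10·log₁₀(10^(97.9/10)+10^(89.3/10)) = 98.462 dB SPL.
Then apply −20·log₁₀(42/3.8) = -20.869 dB → 77.59 dB SPL.

77.59 dB SPL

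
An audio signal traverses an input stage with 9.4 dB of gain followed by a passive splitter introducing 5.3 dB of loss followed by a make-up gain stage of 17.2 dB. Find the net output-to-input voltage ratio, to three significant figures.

11.6

Net gain = 9.4 + (−5.3) + 17.2 = 21.3 dB.
Voltage ratio = 10^(21.3/20) = 11.6.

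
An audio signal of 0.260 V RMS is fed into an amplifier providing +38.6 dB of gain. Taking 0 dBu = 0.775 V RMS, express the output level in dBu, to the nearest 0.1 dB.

Input level: 20·log₁₀(0.260/0.775) = -9.49 dBu.
Output: -9.49 + 38.6 = +29.1 dBu.

+29.1 dBu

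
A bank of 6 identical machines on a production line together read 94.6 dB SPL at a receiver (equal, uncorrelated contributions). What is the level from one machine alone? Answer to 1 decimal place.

6 equal incoherent sources add 10·log₁₀(6) = 7.78 dB over one source.
L_one = 94.6 − 7.78 = 86.8 dB SPL.

86.8 dB SPL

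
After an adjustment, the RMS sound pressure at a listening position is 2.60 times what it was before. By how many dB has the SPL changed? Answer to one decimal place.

Sound pressure is an amplitude quantity: ΔL = 20·log₁₀(p₂/p₁).
20·log₁₀(2.60) = 8.3 dB.

8.3 dB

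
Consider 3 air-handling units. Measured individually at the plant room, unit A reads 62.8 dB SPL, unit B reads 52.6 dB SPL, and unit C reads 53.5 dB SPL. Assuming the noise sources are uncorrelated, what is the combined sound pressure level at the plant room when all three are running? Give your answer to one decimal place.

Uncorrelated sources add in intensity (power), not in dB.
L_total = 10·log₁₀(10^(62.8/10) + 10^(52.6/10) + 10^(53.5/10)) = 10·log₁₀(2311000) = 63.6 dB SPL.

63.6 dB SPL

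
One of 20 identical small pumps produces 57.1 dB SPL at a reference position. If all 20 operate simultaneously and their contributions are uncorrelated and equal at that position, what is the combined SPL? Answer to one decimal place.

70.1 dB SPL

20 equal incoherent sources raise the level by 10·log₁₀(20) = 13.01 dB.
L_total = 57.1 + 13.01 = 70.1 dB SPL.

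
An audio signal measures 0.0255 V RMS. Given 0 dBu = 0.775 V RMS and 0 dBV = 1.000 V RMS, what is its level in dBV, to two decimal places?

-31.87 dBV

dBV = 20·log₁₀(V / 1.000 V).
20·log₁₀(0.0255/1.000) = -31.87 dBV.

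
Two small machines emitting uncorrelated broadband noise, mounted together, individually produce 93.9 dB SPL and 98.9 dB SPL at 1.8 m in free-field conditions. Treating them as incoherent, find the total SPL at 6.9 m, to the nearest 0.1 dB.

Combined at 1.8 m: 10·log₁₀(10^(93.9/10)+10^(98.9/10)) = 100.09 dB SPL.
Then apply −20·log₁₀(6.9/1.8) = -11.67 dB → 88.4 dB SPL.

88.4 dB SPL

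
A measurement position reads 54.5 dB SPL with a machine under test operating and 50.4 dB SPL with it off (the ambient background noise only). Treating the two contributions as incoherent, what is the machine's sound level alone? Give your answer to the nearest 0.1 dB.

Background correction is a power subtraction:
L_src = 10·log₁₀(10^(54.5/10) − 10^(50.4/10)) = 10·log₁₀(172200) = 52.4 dB SPL.

52.4 dB SPL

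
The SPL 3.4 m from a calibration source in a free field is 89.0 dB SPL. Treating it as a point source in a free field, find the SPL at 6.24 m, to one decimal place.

83.7 dB SPL

Inverse-square spreading gives ΔL = −20·log₁₀(d₂/d₁).
ΔL = −20·log₁₀(6.24/3.4) = -5.27 dB, so L₂ = 89.0 + (-5.27) = 83.7 dB SPL.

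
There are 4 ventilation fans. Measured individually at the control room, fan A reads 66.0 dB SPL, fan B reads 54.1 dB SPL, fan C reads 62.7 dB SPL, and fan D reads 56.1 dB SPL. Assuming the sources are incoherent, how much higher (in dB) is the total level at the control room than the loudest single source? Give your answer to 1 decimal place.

2.1 dB

Uncorrelated sources add in intensity (power), not in dB.
L_total = 10·log₁₀(10^(66.0/10) + 10^(54.1/10) + 10^(62.7/10) + 10^(56.1/10)) = 68.13 dB SPL.
Excess over the loudest (66.0 dB): 68.13 − 66.0 = 2.1 dB.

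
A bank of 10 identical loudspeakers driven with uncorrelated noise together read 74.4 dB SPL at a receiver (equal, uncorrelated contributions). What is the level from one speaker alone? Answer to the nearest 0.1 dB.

10 equal incoherent sources add 10·log₁₀(10) = 10.00 dB over one source.
L_one = 74.4 − 10.00 = 64.4 dB SPL.

64.4 dB SPL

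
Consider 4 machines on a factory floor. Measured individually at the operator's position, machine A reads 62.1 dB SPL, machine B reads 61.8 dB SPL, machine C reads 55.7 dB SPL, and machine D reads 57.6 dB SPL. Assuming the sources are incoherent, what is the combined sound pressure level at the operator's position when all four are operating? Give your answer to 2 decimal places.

Incoherent sources sum as intensities:
L_total = 10·log₁₀(10^(62.1/10) + 10^(61.8/10) + 10^(55.7/10) + 10^(57.6/10)) = 10·log₁₀(4082000) = 66.11 dB SPL.

66.11 dB SPL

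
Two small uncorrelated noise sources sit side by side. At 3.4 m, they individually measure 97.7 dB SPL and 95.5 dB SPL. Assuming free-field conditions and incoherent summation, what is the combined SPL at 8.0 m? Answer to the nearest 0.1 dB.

92.3 dB SPL

Combined at 3.4 m: 10·log₁₀(10^(97.7/10)+10^(95.5/10)) = 99.75 dB SPL.
Then apply −20·log₁₀(8.0/3.4) = -7.43 dB → 92.3 dB SPL.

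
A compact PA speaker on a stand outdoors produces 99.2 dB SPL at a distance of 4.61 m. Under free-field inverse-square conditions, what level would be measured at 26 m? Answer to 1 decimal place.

84.2 dB SPL

For a point source in a free field, ΔL = −20·log₁₀(d₂/d₁).
ΔL = −20·log₁₀(26/4.61) = -15.03 dB, so L₂ = 99.2 + (-15.03) = 84.2 dB SPL.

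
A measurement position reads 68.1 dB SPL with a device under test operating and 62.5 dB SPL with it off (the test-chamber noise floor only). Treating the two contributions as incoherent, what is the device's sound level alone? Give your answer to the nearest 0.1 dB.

66.7 dB SPL

Remove the background by subtracting linear intensities:
L_src = 10·log₁₀(10^(68.1/10) − 10^(62.5/10)) = 10·log₁₀(4678000) = 66.7 dB SPL.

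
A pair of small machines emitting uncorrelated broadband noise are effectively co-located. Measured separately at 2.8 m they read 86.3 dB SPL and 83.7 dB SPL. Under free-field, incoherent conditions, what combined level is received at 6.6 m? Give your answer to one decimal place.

Combined at 2.8 m: 10·log₁₀(10^(86.3/10)+10^(83.7/10)) = 88.20 dB SPL.
Then apply −20·log₁₀(6.6/2.8) = -7.45 dB → 80.8 dB SPL.

80.8 dB SPL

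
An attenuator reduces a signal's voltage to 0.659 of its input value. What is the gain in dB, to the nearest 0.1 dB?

Voltage is an amplitude quantity, so gain = 20·log₁₀(V_out/V_in).
20·log₁₀(0.659) = -3.6 dB.

-3.6 dB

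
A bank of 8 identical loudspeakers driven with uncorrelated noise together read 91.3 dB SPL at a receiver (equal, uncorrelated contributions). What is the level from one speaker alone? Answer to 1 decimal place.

82.3 dB SPL

8 equal incoherent sources add 10·log₁₀(8) = 9.03 dB over one source.
L_one = 91.3 − 9.03 = 82.3 dB SPL.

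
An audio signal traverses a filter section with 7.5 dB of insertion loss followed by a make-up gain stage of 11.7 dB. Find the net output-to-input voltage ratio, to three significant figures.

1.62

Net gain = (−7.5) + 11.7 = 4.2 dB.
Voltage ratio = 10^(4.2/20) = 1.62.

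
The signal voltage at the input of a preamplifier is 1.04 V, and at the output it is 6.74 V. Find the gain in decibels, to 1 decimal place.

Voltage is an amplitude quantity, so gain = 20·log₁₀(V_out/V_in).
20·log₁₀(6.74/1.04) = 20·log₁₀(6.481) = 16.2 dB.

16.2 dB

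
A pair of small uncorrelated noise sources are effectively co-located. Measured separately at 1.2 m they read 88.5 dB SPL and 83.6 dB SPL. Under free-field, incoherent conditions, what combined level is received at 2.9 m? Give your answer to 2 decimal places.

82.05 dB SPL

Combined at 1.2 m: 10·log₁₀(10^(88.5/10)+10^(83.6/10)) = 89.718 dB SPL.
Then apply −20·log₁₀(2.9/1.2) = -7.664 dB → 82.05 dB SPL.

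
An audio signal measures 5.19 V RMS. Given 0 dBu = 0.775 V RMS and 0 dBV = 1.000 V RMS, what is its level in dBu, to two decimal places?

dBu = 20·log₁₀(V / 0.775 V).
20·log₁₀(5.19/0.775) = +16.52 dBu.

+16.52 dBu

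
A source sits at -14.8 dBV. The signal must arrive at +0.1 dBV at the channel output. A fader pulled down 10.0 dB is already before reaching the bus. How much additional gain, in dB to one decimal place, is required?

The required make-up gain is the shortfall in the dB sum.
G = +0.1 − (-14.8) + 10.0 = 24.9 dB.

24.9 dB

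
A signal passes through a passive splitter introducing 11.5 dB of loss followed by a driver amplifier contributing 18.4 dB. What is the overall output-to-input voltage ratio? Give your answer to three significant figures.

2.21

Net gain = (−11.5) + 18.4 = 6.9 dB.
Voltage ratio = 10^(6.9/20) = 2.21.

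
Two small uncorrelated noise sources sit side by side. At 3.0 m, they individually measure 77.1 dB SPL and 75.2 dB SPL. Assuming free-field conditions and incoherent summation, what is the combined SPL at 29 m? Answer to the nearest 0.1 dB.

Combined at 3.0 m: 10·log₁₀(10^(77.1/10)+10^(75.2/10)) = 79.26 dB SPL.
Then apply −20·log₁₀(29/3.0) = -19.71 dB → 59.6 dB SPL.

59.6 dB SPL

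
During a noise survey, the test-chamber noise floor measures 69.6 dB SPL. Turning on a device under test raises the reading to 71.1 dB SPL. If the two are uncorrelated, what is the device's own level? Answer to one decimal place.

65.8 dB SPL

Background correction is a power subtraction:
L_src = 10·log₁₀(10^(71.1/10) − 10^(69.6/10)) = 10·log₁₀(3762000) = 65.8 dB SPL.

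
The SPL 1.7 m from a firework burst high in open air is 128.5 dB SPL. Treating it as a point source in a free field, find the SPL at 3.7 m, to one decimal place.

For a point source in a free field, ΔL = −20·log₁₀(d₂/d₁).
ΔL = −20·log₁₀(3.7/1.7) = -6.76 dB, so L₂ = 128.5 + (-6.76) = 121.7 dB SPL.

121.7 dB SPL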